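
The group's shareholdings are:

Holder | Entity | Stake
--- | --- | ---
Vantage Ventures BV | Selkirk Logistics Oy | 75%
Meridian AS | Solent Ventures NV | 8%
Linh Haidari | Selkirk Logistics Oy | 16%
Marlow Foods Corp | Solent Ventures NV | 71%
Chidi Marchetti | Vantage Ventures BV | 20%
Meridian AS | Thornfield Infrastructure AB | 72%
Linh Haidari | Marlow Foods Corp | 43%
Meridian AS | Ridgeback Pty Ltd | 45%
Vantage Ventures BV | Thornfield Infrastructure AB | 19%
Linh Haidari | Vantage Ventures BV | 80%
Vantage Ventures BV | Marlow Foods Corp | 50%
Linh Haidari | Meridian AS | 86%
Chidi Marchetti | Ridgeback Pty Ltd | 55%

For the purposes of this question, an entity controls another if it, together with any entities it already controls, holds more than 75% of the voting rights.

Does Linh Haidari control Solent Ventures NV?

Linh holds 80% of Vantage, so Linh controls Vantage.
Vantage and Linh together hold 50% + 43% = 93% of Marlow, so Linh controls Marlow.
Linh holds 86% of Meridian, so Linh controls Meridian.
Marlow and Meridian together hold 71% + 8% = 79% of Solent, so Linh controls Solent.

Yes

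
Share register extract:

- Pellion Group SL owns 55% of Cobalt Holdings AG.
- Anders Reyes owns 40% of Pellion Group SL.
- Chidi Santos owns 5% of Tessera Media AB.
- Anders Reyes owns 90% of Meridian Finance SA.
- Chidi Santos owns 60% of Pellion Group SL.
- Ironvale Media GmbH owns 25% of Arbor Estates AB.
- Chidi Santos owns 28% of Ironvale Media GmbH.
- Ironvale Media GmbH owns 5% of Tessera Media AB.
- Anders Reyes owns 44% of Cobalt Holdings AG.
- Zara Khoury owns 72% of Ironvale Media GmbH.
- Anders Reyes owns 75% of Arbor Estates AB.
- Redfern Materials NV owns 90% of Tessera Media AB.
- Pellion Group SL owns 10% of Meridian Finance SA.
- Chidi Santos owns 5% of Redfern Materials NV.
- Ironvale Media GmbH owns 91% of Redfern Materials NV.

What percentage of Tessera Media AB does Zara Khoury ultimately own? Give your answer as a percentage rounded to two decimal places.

62.57%

Zara reaches Tessera along 2 paths.
Via Ironvale: 72% × 5% = 3.6%.
Via Ironvale → Redfern: 72% × 91% × 90% = 58.968%.
Total: 3.6% + 58.968% = 62.568%.
Rounded: 62.57%.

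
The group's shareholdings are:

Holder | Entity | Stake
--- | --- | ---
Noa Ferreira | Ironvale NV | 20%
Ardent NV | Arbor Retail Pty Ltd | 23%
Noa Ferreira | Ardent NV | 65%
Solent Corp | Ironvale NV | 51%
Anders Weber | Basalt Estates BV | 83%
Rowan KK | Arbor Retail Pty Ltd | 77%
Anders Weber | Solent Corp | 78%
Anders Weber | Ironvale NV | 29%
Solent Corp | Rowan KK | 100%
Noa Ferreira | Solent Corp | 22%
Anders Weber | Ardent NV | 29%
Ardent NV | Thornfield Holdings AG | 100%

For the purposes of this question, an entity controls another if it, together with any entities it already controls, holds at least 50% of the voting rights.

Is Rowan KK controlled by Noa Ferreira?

Noa holds 65% of Ardent, so Noa controls Ardent.
Ardent holds 100% of Thornfield, so Noa controls Thornfield.
Neither Noa nor any entity Noa controls holds any voting interest in Rowan.
So Noa does not control Rowan.

No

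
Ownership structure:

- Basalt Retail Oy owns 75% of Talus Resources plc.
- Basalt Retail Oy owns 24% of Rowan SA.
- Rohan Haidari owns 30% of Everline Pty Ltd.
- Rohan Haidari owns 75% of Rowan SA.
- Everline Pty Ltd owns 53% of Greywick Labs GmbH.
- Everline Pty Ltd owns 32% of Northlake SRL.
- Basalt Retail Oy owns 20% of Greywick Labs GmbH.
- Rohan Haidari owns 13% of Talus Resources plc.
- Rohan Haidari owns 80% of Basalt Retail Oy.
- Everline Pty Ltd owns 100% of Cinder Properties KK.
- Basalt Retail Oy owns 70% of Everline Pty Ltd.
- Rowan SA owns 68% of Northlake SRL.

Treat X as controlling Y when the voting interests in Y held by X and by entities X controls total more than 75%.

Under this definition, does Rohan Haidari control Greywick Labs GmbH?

Rohan holds 80% of Basalt, so Rohan controls Basalt.
Basalt and Rohan together hold 75% + 13% = 88% of Talus, so Rohan controls Talus.
Basalt and Rohan together hold 24% + 75% = 99% of Rowan, so Rohan controls Rowan.
Basalt and Rohan together hold 70% + 30% = 100% of Everline, so Rohan controls Everline.
Everline and Rowan together hold 32% + 68% = 100% of Northlake, so Rohan controls Northlake.
Everline holds 100% of Cinder, so Rohan controls Cinder.
In Greywick, Rohan's side holds only 20% + 53% = 73%, not > 75%.
So Rohan does not control Greywick.

No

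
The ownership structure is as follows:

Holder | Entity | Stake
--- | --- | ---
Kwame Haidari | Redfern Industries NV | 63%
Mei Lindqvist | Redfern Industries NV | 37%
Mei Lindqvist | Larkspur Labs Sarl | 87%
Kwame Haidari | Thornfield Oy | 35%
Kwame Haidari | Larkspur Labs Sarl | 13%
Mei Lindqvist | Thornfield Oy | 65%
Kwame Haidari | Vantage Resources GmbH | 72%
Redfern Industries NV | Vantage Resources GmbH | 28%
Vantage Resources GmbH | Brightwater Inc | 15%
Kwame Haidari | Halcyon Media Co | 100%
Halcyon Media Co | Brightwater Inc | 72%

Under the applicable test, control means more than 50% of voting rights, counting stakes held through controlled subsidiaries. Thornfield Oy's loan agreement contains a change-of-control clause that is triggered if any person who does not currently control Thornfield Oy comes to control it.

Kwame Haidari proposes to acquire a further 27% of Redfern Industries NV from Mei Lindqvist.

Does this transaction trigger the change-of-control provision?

The purchase adds only to Kwame's holdings (Mei's stake shrinks), so Kwame is the only person who could newly come to control Thornfield.
Kwame holds 63% of Redfern, so Kwame controls Redfern.
Redfern and Kwame together hold 28% + 72% = 100% of Vantage, so Kwame controls Vantage.
Kwame holds 100% of Halcyon, so Kwame controls Halcyon.
Halcyon and Vantage together hold 72% + 15% = 87% of Brightwater, so Kwame controls Brightwater.
In Thornfield, Kwame's side holds only 35%, not > 50%.
So before the transaction, Kwame does not control Thornfield.
After the purchase, Kwame's direct stake in Redfern rises to 63% + 27% = 90%, and Mei's stake falls to 10%.
Kwame holds 90% of Redfern, so Kwame controls Redfern.
After the transaction, Kwame's side holds 35% of Thornfield, not > 50%, so Kwame still does not control Thornfield.
No new person acquires control, so the clause is not triggered.

No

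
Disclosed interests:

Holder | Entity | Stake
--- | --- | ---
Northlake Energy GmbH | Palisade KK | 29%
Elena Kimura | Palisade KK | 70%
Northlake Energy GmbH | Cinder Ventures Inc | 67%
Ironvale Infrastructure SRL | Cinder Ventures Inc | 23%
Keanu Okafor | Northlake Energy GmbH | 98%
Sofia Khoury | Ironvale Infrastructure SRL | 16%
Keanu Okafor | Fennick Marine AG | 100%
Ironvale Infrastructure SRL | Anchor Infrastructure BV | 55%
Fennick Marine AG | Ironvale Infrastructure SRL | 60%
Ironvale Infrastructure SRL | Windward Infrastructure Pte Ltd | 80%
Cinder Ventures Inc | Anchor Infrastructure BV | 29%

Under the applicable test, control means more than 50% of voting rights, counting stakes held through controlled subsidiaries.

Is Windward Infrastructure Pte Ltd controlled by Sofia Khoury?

Sofia's largest direct stake is 16% in Ironvale, which does not meet the threshold, so Sofia controls no company.
Neither Sofia nor any entity Sofia controls holds any voting interest in Windward.
So Sofia does not control Windward.

No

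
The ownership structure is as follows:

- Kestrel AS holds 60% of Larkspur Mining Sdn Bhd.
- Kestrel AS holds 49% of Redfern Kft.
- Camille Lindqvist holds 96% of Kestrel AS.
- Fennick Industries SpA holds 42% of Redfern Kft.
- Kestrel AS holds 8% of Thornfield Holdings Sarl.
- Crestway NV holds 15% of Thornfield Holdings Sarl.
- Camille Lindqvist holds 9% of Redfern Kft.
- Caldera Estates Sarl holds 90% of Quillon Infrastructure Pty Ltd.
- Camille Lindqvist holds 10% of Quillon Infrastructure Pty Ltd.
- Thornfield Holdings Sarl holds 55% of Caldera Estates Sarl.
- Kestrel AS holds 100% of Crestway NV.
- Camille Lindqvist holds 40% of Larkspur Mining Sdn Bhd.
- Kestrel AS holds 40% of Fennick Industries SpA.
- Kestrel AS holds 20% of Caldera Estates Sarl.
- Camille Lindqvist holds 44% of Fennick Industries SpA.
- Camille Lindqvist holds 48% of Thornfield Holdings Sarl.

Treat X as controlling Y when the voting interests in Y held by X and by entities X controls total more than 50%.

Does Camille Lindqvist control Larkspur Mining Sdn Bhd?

Yes

Camille holds 96% of Kestrel, so Camille controls Kestrel.
Camille and Kestrel together hold 40% + 60% = 100% of Larkspur, so Camille controls Larkspur.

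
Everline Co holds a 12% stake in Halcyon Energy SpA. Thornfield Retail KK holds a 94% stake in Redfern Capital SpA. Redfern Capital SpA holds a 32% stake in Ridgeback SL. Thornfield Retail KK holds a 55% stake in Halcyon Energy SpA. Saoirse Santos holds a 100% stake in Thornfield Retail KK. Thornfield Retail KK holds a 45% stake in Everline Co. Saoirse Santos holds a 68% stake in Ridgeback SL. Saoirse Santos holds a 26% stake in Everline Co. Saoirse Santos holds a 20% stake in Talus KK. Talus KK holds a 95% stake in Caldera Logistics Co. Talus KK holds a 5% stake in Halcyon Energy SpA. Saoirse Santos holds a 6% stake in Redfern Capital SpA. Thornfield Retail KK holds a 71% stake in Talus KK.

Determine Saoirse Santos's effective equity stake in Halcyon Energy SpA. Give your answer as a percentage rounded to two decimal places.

Saoirse reaches Halcyon along 5 paths.
Via Thornfield → Everline: 100% × 45% × 12% = 5.4%.
Via Everline: 26% × 12% = 3.12%.
Via Talus: 20% × 5% = 1%.
Via Thornfield → Talus: 100% × 71% × 5% = 3.55%.
Via Thornfield: 100% × 55% = 55%.
Total: 5.4% + 3.12% + 1% + 3.55% + 55% = 68.07%.

68.07%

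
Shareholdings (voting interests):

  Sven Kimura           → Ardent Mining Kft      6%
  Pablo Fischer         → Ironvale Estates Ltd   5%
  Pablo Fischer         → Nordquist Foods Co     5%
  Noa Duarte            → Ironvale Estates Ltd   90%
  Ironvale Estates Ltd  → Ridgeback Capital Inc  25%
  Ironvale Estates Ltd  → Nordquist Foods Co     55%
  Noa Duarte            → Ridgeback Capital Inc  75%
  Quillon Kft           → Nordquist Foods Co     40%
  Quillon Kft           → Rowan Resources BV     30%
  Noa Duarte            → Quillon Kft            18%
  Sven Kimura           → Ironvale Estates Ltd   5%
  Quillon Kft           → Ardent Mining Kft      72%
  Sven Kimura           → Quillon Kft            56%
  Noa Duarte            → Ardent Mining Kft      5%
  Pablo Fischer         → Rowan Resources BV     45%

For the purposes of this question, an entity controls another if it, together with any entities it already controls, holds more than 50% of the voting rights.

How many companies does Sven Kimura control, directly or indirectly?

Sven holds 56% of Quillon, so Sven controls Quillon.
Quillon and Sven together hold 72% + 6% = 78% of Ardent, so Sven controls Ardent.
No other company's threshold is met.
Sven controls 2 companies.

2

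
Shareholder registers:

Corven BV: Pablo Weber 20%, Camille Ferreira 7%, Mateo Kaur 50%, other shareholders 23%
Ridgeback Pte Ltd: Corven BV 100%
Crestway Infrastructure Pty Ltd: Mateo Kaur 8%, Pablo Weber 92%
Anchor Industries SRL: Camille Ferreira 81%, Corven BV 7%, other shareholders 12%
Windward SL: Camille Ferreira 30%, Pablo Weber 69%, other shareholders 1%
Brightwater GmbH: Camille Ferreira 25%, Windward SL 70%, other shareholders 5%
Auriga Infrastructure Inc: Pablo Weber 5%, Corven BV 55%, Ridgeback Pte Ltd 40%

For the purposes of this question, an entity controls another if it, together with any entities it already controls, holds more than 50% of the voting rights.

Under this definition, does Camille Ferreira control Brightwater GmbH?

Camille holds 81% of Anchor, so Camille controls Anchor.
In Brightwater, Camille's side holds only 25%, not > 50%.
So Camille does not control Brightwater.

No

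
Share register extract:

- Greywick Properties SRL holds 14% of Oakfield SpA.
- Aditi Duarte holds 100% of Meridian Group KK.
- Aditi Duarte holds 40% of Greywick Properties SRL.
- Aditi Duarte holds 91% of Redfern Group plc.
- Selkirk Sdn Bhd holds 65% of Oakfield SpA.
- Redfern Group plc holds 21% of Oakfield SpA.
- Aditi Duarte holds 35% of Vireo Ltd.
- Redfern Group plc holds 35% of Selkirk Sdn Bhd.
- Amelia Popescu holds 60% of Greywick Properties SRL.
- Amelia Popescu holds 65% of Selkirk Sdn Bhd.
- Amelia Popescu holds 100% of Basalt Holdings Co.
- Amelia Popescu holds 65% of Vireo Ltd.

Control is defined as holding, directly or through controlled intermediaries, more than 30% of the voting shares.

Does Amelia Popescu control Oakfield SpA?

Amelia holds 60% of Greywick, so Amelia controls Greywick.
Amelia holds 65% of Selkirk, so Amelia controls Selkirk.
Selkirk and Greywick together hold 65% + 14% = 79% of Oakfield, so Amelia controls Oakfield.

Yes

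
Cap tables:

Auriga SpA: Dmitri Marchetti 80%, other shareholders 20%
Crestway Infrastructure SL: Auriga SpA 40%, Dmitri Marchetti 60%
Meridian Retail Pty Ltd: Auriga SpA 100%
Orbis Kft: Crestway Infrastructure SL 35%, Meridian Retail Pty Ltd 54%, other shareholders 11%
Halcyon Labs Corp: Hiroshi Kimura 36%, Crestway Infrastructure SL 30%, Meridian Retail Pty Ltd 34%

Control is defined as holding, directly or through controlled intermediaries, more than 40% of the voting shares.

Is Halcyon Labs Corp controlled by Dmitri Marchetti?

Yes

Dmitri holds 80% of Auriga, so Dmitri controls Auriga.
Auriga holds 100% of Meridian, so Dmitri controls Meridian.
Auriga and Dmitri together hold 40% + 60% = 100% of Crestway, so Dmitri controls Crestway.
Crestway and Meridian together hold 30% + 34% = 64% of Halcyon, so Dmitri controls Halcyon.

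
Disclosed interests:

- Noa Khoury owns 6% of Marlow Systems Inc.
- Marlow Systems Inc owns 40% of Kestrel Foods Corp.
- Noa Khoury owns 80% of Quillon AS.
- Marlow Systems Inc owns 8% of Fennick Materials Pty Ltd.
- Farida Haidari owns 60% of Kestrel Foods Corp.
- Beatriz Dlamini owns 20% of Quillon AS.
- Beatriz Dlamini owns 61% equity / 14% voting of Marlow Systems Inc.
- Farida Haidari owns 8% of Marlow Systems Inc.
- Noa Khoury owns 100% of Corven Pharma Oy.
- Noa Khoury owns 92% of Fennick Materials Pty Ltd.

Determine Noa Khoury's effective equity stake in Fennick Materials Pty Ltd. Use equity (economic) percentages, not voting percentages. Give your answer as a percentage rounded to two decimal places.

92.48%

Noa reaches Fennick along 2 paths.
Direct stake: 92% = 92%.
Via Marlow: 6% × 8% = 0.48%.
Total: 92% + 0.48% = 92.48%.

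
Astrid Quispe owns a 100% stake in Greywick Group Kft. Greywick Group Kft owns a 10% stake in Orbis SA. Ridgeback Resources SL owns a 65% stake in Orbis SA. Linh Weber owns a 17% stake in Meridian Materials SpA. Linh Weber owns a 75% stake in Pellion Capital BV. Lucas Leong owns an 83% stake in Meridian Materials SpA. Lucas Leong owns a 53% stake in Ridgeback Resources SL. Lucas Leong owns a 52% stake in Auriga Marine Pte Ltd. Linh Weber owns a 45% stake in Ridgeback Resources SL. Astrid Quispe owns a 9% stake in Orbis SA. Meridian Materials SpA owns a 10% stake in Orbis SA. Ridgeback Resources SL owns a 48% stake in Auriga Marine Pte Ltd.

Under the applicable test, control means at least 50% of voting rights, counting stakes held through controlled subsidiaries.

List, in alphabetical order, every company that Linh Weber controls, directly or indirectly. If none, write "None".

Pellion Capital BV

Linh holds 75% of Pellion, so Linh controls Pellion.
No other company's threshold is met.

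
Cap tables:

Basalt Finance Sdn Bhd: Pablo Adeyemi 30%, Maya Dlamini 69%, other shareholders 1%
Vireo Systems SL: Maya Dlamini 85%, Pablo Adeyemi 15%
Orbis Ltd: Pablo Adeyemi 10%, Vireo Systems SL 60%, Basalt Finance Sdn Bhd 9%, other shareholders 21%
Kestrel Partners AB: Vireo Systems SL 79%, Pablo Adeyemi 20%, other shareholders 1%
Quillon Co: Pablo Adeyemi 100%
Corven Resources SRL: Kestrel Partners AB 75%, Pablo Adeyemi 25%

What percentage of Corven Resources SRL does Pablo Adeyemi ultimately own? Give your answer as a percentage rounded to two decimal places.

Pablo reaches Corven along 3 paths.
Via Vireo → Kestrel: 15% × 79% × 75% = 8.8875%.
Via Kestrel: 20% × 75% = 15%.
Direct stake: 25% = 25%.
Total: 8.8875% + 15% + 25% = 48.8875%.
Rounded: 48.89%.

48.89%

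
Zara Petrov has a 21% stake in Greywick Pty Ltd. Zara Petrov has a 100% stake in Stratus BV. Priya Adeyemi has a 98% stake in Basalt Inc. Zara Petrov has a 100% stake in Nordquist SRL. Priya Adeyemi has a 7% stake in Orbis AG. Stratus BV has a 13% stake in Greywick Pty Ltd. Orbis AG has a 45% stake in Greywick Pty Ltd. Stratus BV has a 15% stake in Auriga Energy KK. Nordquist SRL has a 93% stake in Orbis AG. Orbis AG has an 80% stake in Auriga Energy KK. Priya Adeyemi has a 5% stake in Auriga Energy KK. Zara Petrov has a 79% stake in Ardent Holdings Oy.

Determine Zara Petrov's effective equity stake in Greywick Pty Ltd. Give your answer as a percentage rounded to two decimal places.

Zara reaches Greywick along 3 paths.
Via Nordquist → Orbis: 100% × 93% × 45% = 41.85%.
Via Stratus: 100% × 13% = 13%.
Direct stake: 21% = 21%.
Total: 41.85% + 13% + 21% = 75.85%.

75.85%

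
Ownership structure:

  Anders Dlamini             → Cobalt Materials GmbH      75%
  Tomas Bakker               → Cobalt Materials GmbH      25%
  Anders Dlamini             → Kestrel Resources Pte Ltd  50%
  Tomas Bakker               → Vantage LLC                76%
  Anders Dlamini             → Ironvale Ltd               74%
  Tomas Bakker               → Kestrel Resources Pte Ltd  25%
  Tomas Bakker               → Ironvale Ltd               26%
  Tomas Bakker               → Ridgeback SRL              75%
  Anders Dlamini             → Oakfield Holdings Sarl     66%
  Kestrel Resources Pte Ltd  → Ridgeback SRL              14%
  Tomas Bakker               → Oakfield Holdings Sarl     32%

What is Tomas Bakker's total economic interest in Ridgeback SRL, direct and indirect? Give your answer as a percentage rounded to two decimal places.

78.50%

Tomas reaches Ridgeback along 2 paths.
Direct stake: 75% = 75%.
Via Kestrel: 25% × 14% = 3.5%.
Total: 75% + 3.5% = 78.5%.
Rounded: 78.50%.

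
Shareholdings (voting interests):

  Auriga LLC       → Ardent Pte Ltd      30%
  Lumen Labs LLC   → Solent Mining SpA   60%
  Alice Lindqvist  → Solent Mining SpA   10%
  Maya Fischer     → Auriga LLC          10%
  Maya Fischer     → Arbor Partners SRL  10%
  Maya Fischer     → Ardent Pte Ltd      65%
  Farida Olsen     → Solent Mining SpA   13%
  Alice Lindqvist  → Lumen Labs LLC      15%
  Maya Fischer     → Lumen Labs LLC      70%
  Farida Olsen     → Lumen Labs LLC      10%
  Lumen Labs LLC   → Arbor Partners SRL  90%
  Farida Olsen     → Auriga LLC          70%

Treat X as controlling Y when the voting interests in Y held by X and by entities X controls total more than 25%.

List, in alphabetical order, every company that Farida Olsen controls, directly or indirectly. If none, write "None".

Farida holds 70% of Auriga, so Farida controls Auriga.
Auriga holds 30% of Ardent, so Farida controls Ardent.
No other company's threshold is met.

Ardent Pte Ltd, Auriga LLC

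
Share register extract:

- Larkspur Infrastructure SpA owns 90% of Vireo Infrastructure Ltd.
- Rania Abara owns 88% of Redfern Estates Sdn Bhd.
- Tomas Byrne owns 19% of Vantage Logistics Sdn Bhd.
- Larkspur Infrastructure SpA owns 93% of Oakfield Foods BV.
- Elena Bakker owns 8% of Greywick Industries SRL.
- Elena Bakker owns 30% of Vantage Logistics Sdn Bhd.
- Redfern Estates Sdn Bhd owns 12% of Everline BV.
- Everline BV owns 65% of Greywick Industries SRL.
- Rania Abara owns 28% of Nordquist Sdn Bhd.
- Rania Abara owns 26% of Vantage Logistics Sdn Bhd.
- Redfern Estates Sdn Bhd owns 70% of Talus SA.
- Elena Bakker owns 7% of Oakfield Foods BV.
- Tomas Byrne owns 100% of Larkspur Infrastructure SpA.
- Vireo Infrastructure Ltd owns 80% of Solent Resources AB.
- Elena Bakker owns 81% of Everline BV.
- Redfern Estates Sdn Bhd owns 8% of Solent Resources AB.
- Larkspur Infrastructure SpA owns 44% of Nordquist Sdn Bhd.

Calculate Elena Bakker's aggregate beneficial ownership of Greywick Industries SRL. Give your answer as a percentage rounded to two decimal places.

Elena reaches Greywick along 2 paths.
Via Everline: 81% × 65% = 52.65%.
Direct stake: 8% = 8%.
Total: 52.65% + 8% = 60.65%.

60.65%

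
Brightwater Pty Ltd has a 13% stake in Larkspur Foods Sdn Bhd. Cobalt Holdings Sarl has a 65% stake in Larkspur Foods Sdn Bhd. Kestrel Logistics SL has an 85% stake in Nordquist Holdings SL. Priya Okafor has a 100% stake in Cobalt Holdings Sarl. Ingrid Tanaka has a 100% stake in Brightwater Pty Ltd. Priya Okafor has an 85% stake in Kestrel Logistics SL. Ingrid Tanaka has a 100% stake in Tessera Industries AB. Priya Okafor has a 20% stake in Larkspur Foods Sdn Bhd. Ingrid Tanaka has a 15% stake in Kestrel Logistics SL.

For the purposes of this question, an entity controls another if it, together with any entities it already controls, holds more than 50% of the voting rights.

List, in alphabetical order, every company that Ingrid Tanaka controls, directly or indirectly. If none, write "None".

Brightwater Pty Ltd, Tessera Industries AB

Ingrid holds 100% of Brightwater, so Ingrid controls Brightwater.
Ingrid holds 100% of Tessera, so Ingrid controls Tessera.
No other company's threshold is met.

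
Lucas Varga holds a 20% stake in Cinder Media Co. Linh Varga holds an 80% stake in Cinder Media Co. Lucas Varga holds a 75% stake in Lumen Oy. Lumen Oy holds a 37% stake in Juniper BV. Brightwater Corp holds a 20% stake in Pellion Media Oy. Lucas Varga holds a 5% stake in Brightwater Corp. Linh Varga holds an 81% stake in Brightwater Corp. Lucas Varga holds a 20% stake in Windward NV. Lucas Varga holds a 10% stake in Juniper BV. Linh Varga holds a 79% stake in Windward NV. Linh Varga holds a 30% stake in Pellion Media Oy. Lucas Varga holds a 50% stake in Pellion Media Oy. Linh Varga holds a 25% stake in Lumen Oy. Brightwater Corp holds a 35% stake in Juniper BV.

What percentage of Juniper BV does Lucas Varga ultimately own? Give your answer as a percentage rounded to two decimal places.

39.50%

Lucas reaches Juniper along 3 paths.
Via Lumen: 75% × 37% = 27.75%.
Via Brightwater: 5% × 35% = 1.75%.
Direct stake: 10% = 10%.
Total: 27.75% + 1.75% + 10% = 39.5%.
Rounded: 39.50%.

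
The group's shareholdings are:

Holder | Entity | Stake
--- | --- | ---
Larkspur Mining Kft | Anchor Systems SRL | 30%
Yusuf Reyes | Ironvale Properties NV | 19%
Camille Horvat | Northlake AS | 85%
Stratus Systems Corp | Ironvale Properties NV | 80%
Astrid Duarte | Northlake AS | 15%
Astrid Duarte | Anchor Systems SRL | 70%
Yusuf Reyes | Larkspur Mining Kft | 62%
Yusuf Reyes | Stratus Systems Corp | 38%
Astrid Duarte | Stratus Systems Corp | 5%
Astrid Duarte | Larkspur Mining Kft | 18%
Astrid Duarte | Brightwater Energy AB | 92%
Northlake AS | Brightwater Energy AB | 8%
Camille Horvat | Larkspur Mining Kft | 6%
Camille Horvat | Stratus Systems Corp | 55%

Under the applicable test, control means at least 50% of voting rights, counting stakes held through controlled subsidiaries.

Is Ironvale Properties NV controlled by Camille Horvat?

Camille holds 55% of Stratus, so Camille controls Stratus.
Stratus holds 80% of Ironvale, so Camille controls Ironvale.

Yes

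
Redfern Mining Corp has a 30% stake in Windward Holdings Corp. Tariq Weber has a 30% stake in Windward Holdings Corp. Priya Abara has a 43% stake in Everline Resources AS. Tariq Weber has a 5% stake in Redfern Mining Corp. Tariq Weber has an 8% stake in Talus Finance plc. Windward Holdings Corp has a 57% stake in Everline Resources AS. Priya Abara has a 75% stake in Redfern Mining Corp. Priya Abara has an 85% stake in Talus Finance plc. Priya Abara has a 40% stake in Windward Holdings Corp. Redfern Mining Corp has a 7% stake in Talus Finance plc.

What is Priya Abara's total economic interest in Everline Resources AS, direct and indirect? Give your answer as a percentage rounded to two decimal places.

78.63%

Priya reaches Everline along 3 paths.
Direct stake: 43% = 43%.
Via Windward: 40% × 57% = 22.8%.
Via Redfern → Windward: 75% × 30% × 57% = 12.825%.
Total: 43% + 22.8% + 12.825% = 78.625%.
Rounded: 78.63%.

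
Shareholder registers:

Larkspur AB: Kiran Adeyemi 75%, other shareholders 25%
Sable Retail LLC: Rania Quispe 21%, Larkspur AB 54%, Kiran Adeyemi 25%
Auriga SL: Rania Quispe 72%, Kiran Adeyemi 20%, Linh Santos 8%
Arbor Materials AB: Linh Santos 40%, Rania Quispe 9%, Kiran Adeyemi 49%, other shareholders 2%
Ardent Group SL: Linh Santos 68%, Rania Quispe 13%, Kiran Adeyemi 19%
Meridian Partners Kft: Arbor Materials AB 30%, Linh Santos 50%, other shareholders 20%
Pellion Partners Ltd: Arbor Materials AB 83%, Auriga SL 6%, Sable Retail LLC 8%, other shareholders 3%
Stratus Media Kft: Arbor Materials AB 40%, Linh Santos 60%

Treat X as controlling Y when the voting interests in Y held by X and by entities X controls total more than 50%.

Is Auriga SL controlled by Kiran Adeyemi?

Kiran holds 75% of Larkspur, so Kiran controls Larkspur.
Larkspur and Kiran together hold 54% + 25% = 79% of Sable, so Kiran controls Sable.
In Auriga, Kiran's side holds only 20%, not > 50%.
So Kiran does not control Auriga.

No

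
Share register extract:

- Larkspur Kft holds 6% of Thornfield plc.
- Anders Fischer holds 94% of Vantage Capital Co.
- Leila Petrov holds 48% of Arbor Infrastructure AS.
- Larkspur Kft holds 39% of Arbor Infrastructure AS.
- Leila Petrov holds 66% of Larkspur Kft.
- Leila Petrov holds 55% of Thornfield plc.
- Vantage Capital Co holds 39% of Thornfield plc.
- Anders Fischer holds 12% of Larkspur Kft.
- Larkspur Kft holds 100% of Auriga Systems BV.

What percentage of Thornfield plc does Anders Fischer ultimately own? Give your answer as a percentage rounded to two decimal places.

37.38%

Anders reaches Thornfield along 2 paths.
Via Larkspur: 12% × 6% = 0.72%.
Via Vantage: 94% × 39% = 36.66%.
Total: 0.72% + 36.66% = 37.38%.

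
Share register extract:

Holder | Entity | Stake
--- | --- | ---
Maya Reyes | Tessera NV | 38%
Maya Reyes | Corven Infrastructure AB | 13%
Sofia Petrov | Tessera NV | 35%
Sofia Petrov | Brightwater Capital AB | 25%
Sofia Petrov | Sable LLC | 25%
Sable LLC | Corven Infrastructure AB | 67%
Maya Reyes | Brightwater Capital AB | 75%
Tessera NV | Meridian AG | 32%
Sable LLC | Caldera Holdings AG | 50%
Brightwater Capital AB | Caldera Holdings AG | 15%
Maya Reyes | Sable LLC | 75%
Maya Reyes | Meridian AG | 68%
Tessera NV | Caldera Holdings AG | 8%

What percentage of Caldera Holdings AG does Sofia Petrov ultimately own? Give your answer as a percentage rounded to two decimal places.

Sofia reaches Caldera along 3 paths.
Via Brightwater: 25% × 15% = 3.75%.
Via Tessera: 35% × 8% = 2.8%.
Via Sable: 25% × 50% = 12.5%.
Total: 3.75% + 2.8% + 12.5% = 19.05%.

19.05%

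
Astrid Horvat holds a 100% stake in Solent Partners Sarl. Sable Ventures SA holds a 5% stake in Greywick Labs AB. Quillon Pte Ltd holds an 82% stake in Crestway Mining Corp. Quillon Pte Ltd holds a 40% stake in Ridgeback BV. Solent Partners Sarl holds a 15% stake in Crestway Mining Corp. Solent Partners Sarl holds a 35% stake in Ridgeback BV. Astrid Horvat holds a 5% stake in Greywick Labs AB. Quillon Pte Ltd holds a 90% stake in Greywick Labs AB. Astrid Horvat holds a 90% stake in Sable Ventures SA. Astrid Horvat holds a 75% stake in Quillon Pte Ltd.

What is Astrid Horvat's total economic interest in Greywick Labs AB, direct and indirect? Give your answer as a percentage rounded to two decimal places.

77.00%

Astrid reaches Greywick along 3 paths.
Via Sable: 90% × 5% = 4.5%.
Via Quillon: 75% × 90% = 67.5%.
Direct stake: 5% = 5%.
Total: 4.5% + 67.5% + 5% = 77%.
Rounded: 77.00%.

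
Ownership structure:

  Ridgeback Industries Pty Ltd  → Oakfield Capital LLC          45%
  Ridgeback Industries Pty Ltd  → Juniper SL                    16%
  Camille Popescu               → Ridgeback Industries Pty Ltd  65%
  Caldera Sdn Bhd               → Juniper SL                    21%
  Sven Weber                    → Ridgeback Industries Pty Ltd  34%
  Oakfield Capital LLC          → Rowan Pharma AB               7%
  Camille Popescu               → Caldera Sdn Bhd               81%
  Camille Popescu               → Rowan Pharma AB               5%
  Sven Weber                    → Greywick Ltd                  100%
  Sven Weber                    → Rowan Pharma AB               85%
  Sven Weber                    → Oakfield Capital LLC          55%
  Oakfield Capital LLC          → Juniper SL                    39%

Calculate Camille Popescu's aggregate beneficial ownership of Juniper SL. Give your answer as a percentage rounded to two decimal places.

38.82%

Camille reaches Juniper along 3 paths.
Via Caldera: 81% × 21% = 17.01%.
Via Ridgeback: 65% × 16% = 10.4%.
Via Ridgeback → Oakfield: 65% × 45% × 39% = 11.4075%.
Total: 17.01% + 10.4% + 11.4075% = 38.8175%.
Rounded: 38.82%.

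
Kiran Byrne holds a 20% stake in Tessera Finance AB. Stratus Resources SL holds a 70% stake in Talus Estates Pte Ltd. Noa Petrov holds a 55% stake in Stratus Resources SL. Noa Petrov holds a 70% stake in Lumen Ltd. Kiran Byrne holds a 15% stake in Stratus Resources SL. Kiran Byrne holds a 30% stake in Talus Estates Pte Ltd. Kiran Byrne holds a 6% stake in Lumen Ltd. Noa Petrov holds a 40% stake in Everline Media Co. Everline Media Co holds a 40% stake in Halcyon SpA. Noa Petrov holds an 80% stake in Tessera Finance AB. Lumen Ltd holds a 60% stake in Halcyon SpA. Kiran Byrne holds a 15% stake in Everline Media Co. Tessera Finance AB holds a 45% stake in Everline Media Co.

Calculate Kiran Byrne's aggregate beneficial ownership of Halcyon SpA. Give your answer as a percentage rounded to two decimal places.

13.20%

Kiran reaches Halcyon along 3 paths.
Via Tessera → Everline: 20% × 45% × 40% = 3.6%.
Via Everline: 15% × 40% = 6%.
Via Lumen: 6% × 60% = 3.6%.
Total: 3.6% + 6% + 3.6% = 13.2%.
Rounded: 13.20%.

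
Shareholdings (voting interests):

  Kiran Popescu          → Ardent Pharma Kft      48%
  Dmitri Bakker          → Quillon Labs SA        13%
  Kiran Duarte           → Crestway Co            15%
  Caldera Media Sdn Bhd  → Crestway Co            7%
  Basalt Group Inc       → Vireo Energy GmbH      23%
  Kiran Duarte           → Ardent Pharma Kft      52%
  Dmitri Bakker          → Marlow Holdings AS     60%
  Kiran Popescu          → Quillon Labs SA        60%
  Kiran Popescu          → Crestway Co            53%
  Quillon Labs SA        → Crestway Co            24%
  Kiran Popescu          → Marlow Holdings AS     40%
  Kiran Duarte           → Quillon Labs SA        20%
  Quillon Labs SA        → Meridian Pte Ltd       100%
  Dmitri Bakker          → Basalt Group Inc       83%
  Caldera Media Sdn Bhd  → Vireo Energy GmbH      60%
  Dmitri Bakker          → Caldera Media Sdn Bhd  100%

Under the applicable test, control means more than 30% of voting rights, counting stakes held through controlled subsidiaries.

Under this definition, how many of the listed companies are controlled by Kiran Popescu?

5

Kiran Popescu holds 60% of Quillon, so Kiran Popescu controls Quillon.
Kiran Popescu and Quillon together hold 53% + 24% = 77% of Crestway, so Kiran Popescu controls Crestway.
Kiran Popescu holds 48% of Ardent, so Kiran Popescu controls Ardent.
Quillon holds 100% of Meridian, so Kiran Popescu controls Meridian.
Kiran Popescu holds 40% of Marlow, so Kiran Popescu controls Marlow.
No other company's threshold is met.
Kiran Popescu controls 5 companies.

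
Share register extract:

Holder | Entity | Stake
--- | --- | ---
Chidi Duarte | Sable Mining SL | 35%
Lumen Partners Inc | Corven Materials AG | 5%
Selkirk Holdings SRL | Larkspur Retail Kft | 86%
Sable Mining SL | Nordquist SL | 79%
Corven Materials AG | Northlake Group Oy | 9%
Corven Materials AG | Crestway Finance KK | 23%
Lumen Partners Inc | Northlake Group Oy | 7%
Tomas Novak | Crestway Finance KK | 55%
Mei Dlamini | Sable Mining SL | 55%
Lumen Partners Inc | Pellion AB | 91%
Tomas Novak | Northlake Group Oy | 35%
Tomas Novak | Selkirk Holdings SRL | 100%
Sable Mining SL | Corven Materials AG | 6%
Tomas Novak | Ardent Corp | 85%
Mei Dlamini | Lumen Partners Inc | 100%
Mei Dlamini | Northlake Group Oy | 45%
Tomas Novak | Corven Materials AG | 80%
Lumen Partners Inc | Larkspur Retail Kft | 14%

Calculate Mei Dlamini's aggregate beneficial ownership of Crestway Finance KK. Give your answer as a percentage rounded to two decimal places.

1.91%

Mei reaches Crestway along 2 paths.
Via Sable → Corven: 55% × 6% × 23% = 0.759%.
Via Lumen → Corven: 100% × 5% × 23% = 1.15%.
Total: 0.759% + 1.15% = 1.909%.
Rounded: 1.91%.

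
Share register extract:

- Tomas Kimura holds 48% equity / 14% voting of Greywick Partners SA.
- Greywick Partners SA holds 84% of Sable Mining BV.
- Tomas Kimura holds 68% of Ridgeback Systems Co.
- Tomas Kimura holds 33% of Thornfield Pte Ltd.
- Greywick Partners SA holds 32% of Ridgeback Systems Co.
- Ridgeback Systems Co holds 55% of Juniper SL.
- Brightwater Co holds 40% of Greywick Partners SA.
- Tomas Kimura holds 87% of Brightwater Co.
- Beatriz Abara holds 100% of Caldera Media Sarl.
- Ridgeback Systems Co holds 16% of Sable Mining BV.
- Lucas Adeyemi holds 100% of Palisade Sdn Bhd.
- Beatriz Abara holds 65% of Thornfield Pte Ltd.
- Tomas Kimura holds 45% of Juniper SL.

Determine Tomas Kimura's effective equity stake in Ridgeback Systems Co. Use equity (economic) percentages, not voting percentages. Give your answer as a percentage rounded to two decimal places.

94.50%

Tomas reaches Ridgeback along 3 paths.
Direct stake: 68% = 68%.
Via Brightwater → Greywick: 87% × 40% × 32% = 11.136%.
Via Greywick: 48% × 32% = 15.36%.
Total: 68% + 11.136% + 15.36% = 94.496%.
Rounded: 94.50%.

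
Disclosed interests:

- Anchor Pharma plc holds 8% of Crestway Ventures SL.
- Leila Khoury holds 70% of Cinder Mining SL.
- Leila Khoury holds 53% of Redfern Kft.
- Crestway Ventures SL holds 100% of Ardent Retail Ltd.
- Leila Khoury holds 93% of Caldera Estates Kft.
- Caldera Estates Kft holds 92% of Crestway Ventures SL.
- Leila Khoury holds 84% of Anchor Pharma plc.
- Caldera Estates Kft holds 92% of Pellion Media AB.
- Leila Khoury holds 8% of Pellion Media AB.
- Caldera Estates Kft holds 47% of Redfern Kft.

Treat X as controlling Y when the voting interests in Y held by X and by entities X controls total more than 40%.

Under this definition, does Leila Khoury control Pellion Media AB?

Leila holds 93% of Caldera, so Leila controls Caldera.
Caldera and Leila together hold 92% + 8% = 100% of Pellion, so Leila controls Pellion.

Yes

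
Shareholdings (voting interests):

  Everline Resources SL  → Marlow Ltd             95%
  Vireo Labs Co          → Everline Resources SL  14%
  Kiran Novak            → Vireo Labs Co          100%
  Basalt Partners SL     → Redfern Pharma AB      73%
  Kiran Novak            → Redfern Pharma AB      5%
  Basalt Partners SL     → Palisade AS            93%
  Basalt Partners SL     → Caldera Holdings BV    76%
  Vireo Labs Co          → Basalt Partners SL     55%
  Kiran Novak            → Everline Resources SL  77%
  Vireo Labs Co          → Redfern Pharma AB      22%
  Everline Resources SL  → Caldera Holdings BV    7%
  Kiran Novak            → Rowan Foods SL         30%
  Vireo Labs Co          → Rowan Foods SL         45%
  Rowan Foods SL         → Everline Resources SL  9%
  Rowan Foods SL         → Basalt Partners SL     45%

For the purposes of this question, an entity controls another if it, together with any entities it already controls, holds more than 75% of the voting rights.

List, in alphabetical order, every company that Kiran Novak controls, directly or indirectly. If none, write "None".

Kiran holds 100% of Vireo, so Kiran controls Vireo.
Vireo and Kiran together hold 14% + 77% = 91% of Everline, so Kiran controls Everline.
Everline holds 95% of Marlow, so Kiran controls Marlow.
No other company's threshold is met.

Everline Resources SL, Marlow Ltd, Vireo Labs Co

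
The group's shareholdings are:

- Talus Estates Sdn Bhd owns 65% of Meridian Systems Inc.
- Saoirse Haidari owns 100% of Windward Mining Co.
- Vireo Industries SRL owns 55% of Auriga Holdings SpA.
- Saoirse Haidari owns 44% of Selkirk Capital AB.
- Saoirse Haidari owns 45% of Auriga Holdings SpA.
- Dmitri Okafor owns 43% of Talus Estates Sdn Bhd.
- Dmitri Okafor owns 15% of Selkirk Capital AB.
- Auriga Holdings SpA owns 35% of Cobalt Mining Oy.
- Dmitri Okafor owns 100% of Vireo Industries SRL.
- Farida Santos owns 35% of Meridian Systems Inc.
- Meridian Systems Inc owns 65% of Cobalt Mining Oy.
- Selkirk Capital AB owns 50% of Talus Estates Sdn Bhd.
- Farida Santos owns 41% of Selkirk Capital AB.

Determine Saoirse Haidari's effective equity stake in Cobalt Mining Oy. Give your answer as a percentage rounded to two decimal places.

Saoirse reaches Cobalt along 2 paths.
Via Selkirk → Talus → Meridian: 44% × 50% × 65% × 65% = 9.295%.
Via Auriga: 45% × 35% = 15.75%.
Total: 9.295% + 15.75% = 25.045%.
Rounded: 25.05%.

25.05%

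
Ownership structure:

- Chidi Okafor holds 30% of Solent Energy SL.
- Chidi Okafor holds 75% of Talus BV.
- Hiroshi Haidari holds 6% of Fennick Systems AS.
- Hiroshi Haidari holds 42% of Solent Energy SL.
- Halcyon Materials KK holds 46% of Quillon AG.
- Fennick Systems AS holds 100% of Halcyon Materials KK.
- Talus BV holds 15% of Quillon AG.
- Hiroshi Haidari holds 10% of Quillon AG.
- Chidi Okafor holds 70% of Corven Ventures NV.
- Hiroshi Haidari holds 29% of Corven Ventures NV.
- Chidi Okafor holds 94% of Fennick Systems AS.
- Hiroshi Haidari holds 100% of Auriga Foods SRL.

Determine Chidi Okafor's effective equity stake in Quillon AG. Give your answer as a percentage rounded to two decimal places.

54.49%

Chidi reaches Quillon along 2 paths.
Via Fennick → Halcyon: 94% × 100% × 46% = 43.24%.
Via Talus: 75% × 15% = 11.25%.
Total: 43.24% + 11.25% = 54.49%.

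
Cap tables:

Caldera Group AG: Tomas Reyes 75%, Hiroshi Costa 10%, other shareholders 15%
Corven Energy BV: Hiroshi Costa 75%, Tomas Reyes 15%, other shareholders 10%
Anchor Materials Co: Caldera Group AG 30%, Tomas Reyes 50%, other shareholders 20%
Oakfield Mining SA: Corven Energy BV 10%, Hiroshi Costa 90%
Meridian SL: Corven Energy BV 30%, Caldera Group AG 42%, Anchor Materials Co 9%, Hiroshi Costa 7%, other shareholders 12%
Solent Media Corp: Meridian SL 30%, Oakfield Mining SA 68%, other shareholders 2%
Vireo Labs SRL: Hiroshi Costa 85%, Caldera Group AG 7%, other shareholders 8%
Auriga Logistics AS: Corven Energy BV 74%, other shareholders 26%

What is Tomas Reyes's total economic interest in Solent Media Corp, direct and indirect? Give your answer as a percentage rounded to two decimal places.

Tomas reaches Solent along 5 paths.
Via Corven → Meridian: 15% × 30% × 30% = 1.35%.
Via Caldera → Meridian: 75% × 42% × 30% = 9.45%.
Via Caldera → Anchor → Meridian: 75% × 30% × 9% × 30% = 0.6075%.
Via Anchor → Meridian: 50% × 9% × 30% = 1.35%.
Via Corven → Oakfield: 15% × 10% × 68% = 1.02%.
Total: 1.35% + 9.45% + 0.6075% + 1.35% + 1.02% = 13.7775%.
Rounded: 13.78%.

13.78%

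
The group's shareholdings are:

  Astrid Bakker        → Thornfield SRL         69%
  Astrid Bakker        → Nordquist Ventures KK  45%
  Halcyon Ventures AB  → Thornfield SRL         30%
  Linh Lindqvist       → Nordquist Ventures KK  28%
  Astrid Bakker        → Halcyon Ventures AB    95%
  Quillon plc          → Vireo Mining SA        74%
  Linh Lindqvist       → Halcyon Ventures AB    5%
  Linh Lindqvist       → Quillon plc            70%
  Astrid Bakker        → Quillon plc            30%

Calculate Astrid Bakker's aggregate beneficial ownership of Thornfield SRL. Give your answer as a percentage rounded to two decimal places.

97.50%

Astrid reaches Thornfield along 2 paths.
Direct stake: 69% = 69%.
Via Halcyon: 95% × 30% = 28.5%.
Total: 69% + 28.5% = 97.5%.
Rounded: 97.50%.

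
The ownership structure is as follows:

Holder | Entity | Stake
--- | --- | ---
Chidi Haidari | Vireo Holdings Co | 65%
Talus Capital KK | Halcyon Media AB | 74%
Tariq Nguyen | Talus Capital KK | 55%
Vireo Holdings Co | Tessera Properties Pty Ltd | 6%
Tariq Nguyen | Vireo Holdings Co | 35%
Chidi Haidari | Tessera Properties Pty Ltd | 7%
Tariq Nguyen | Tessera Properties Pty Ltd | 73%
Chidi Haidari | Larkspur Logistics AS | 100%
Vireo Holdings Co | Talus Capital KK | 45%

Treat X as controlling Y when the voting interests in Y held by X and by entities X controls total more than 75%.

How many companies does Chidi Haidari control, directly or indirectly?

Chidi holds 100% of Larkspur, so Chidi controls Larkspur.
No other company's threshold is met.
Chidi controls 1 company.

1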